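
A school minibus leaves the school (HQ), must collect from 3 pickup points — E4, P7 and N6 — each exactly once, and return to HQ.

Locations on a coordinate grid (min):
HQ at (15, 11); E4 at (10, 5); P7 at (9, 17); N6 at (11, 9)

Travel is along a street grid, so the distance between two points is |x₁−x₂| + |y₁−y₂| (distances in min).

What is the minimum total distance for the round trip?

Minimum total distance: 36 min.

There are 3 distinct closed tours to check (reversals are equivalent).
HQ-E4-P7-N6-HQ: 11+13+10+6 = 40
HQ-E4-N6-P7-HQ: 11+5+10+12 = 38
HQ-P7-E4-N6-HQ: 12+13+5+6 = 36
The minimum is 36.
One optimal route: HQ → P7 → E4 → N6 → HQ (or its reverse).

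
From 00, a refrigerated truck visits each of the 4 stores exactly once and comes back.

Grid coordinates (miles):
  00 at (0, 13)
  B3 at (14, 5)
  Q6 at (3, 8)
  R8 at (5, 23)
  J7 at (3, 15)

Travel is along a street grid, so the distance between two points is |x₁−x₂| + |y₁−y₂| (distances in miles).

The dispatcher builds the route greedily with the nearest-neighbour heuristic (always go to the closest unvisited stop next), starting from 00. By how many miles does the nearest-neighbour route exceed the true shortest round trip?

00: J7=5, Q6=8, R8=15, B3=22 ⇒ J7
J7: Q6=7, R8=10, B3=21 ⇒ Q6
Q6: B3=14, R8=17 ⇒ B3
B3: R8=27 ⇒ R8
NN route 00 → J7 → Q6 → B3 → R8 → 00 costs 68.
Optimal: 00 → Q6 → B3 → R8 → J7 → 00 costs 64 (by enumerating all 12 distinct tours).
Excess = 68 − 64 = 4.

4 miles longer than the optimal tour.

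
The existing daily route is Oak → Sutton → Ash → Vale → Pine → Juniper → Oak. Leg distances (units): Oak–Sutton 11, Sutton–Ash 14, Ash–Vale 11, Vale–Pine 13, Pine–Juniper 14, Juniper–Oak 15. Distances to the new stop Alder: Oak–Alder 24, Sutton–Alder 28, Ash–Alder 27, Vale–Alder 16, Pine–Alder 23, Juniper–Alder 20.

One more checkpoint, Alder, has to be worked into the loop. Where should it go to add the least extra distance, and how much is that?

Insertion cost between consecutive stops i–j is d(i,Alder) + d(Alder,j) − d(i,j):
  between Oak and Sutton: 24 + 28 − 11 = 41
  between Sutton and Ash: 28 + 27 − 14 = 41
  between Ash and Vale: 27 + 16 − 11 = 32
  between Vale and Pine: 16 + 23 − 13 = 26
  between Pine and Juniper: 23 + 20 − 14 = 29
  between Juniper and Oak: 20 + 24 − 15 = 29
Cheapest insertion is between Vale and Pine, adding 26.
New total = 78 + 26 = 104.

Adding 26 by placing Alder on the Vale–Pine leg.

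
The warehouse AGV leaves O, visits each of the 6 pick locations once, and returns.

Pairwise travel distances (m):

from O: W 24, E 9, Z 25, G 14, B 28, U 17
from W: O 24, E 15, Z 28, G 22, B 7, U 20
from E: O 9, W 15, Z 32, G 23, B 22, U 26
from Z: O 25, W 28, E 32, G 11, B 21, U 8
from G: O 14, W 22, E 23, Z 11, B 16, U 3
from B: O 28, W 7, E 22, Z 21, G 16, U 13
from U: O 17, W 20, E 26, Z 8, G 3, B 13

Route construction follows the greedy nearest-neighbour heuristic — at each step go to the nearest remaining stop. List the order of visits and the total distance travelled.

Total distance 83 m via the nearest-neighbour route O → E → W → B → U → G → Z → O.

At O the remaining stops are E 9, G 14, U 17, W 24, Z 25, B 28; go to E.
At E the remaining stops are W 15, B 22, G 23, U 26, Z 32; go to W.
At W the remaining stops are B 7, U 20, G 22, Z 28; go to B.
At B the remaining stops are U 13, G 16, Z 21; go to U.
At U the remaining stops are G 3, Z 8; go to G.
At G the remaining stops are Z 11; go to Z.
Return Z→O: 25.
Total = 9 + 15 + 7 + 13 + 3 + 11 + 25 = 83.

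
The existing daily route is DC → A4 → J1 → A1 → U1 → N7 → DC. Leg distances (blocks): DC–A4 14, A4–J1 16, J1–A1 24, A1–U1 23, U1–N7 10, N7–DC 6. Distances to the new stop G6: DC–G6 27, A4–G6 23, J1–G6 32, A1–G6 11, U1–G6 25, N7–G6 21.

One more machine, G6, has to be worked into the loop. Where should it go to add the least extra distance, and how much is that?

Insertion cost between consecutive stops i–j is d(i,G6) + d(G6,j) − d(i,j):
  between DC and A4: 27 + 23 − 14 = 36
  between A4 and J1: 23 + 32 − 16 = 39
  between J1 and A1: 32 + 11 − 24 = 19
  between A1 and U1: 11 + 25 − 23 = 13
  between U1 and N7: 25 + 21 − 10 = 36
  between N7 and DC: 21 + 27 − 6 = 42
Cheapest insertion is between A1 and U1, adding 13.
New total = 93 + 13 = 106.

+13 blocks — insert G6 between A1 and U1.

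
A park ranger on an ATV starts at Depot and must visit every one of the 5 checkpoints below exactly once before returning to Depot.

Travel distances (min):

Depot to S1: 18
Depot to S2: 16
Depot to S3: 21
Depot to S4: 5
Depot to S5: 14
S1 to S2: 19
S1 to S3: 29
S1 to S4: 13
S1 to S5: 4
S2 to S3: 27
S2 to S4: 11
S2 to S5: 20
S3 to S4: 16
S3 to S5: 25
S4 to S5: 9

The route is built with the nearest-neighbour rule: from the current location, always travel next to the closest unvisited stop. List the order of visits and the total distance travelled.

Nearest-neighbour total = 85 min; route Depot → S4 → S5 → S1 → S2 → S3 → Depot.

At Depot the remaining stops are S4 5, S5 14, S2 16, S1 18, S3 21; go to S4.
At S4 the remaining stops are S5 9, S2 11, S1 13, S3 16; go to S5.
At S5 the remaining stops are S1 4, S2 20, S3 25; go to S1.
At S1 the remaining stops are S2 19, S3 29; go to S2.
At S2 the remaining stops are S3 27; go to S3.
Return S3→Depot: 21.
Total = 5 + 9 + 4 + 19 + 27 + 21 = 85.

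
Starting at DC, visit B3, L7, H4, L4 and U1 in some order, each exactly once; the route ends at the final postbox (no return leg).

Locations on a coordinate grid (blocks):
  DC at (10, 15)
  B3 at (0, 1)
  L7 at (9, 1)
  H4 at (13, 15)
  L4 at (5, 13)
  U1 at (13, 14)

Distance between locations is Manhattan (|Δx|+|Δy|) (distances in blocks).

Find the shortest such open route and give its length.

There are 5! = 120 possible orderings.
DC - B3 - L7 - H4 - L4 - U1: 24+9+18+10+9 = 70
DC - B3 - L7 - H4 - U1 - L4: 24+9+18+1+9 = 61
DC - B3 - L7 - L4 - H4 - U1: 24+9+16+10+1 = 60
DC - B3 - L7 - L4 - U1 - H4: 24+9+16+9+1 = 59
DC - B3 - L7 - U1 - H4 - L4: 24+9+17+1+10 = 61
DC - B3 - L7 - U1 - L4 - H4: 24+9+17+9+10 = 69
DC - B3 - H4 - L7 - L4 - U1: 24+27+18+16+9 = 94
DC - B3 - H4 - L7 - U1 - L4: 24+27+18+17+9 = 95
DC - B3 - H4 - L4 - L7 - U1: 24+27+10+16+17 = 94
DC - B3 - H4 - L4 - U1 - L7: 24+27+10+9+17 = 87
DC - B3 - H4 - U1 - L7 - L4: 24+27+1+17+16 = 85
DC - B3 - H4 - U1 - L4 - L7: 24+27+1+9+16 = 77
DC - B3 - L4 - L7 - H4 - U1: 24+17+16+18+1 = 76
DC - B3 - L4 - L7 - U1 - H4: 24+17+16+17+1 = 75
… (106 more)
DC - H4 - U1 - L4 - L7 - B3: 3+1+9+16+9 = 38  ← best
The minimum is 38.
One shortest path: DC → H4 → U1 → L4 → L7 → B3.

38 blocks — the minimum one-way total.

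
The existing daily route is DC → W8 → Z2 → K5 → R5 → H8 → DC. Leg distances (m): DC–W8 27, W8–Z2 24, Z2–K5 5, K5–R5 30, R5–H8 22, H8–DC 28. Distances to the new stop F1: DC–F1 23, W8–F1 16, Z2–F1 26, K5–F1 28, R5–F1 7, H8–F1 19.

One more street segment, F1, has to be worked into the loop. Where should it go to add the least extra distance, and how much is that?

Minimum extra distance: 4 m, inserting F1 between R5 and H8.

Insertion cost between consecutive stops i–j is d(i,F1) + d(F1,j) − d(i,j):
  between DC and W8: 23 + 16 − 27 = 12
  between W8 and Z2: 16 + 26 − 24 = 18
  between Z2 and K5: 26 + 28 − 5 = 49
  between K5 and R5: 28 + 7 − 30 = 5
  between R5 and H8: 7 + 19 − 22 = 4
  between H8 and DC: 19 + 23 − 28 = 14
Cheapest insertion is between R5 and H8, adding 4.
New total = 136 + 4 = 140.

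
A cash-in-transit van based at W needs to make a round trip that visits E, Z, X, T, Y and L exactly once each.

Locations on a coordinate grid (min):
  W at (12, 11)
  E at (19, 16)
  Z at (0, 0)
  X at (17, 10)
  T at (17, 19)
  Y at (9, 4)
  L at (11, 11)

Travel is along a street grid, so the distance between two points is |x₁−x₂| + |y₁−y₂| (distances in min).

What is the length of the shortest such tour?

W - E - Z - X - T - Y - L - W: 12+35+27+9+23+9+1 = 116
W - E - Z - X - T - L - Y - W: 12+35+27+9+14+9+10 = 116
W - E - Z - X - Y - T - L - W: 12+35+27+14+23+14+1 = 126
W - E - Z - X - Y - L - T - W: 12+35+27+14+9+14+13 = 124
W - E - Z - X - L - T - Y - W: 12+35+27+7+14+23+10 = 128
W - E - Z - X - L - Y - T - W: 12+35+27+7+9+23+13 = 126
W - E - Z - T - X - Y - L - W: 12+35+36+9+14+9+1 = 116
W - E - Z - T - X - L - Y - W: 12+35+36+9+7+9+10 = 118
… (352 more)
W - E - T - X - Z - Y - L - W: 12+5+9+27+13+9+1 = 76  ← best
The minimum is 76.
One optimal route: W → E → T → X → Z → Y → L → W (or its reverse).

Shortest round trip = 76 min.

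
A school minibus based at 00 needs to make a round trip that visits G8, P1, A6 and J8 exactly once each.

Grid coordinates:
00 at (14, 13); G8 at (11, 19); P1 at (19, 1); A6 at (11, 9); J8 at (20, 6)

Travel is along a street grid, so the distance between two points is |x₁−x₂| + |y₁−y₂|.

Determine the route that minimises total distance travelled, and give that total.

With 4 stops there are 4!/2 = 12 distinct round trips (a route and its reverse cost the same).
00 → G8 → P1 → A6 → J8 → 00: 9+26+16+12+13 = 76
00 → G8 → P1 → J8 → A6 → 00: 9+26+6+12+7 = 60
00 → G8 → A6 → P1 → J8 → 00: 9+10+16+6+13 = 54
00 → G8 → A6 → J8 → P1 → 00: 9+10+12+6+17 = 54
00 → G8 → J8 → P1 → A6 → 00: 9+22+6+16+7 = 60
00 → G8 → J8 → A6 → P1 → 00: 9+22+12+16+17 = 76
00 → P1 → G8 → A6 → J8 → 00: 17+26+10+12+13 = 78
00 → P1 → G8 → J8 → A6 → 00: 17+26+22+12+7 = 84
00 → P1 → A6 → G8 → J8 → 00: 17+16+10+22+13 = 78
00 → P1 → J8 → G8 → A6 → 00: 17+6+22+10+7 = 62
00 → A6 → G8 → P1 → J8 → 00: 7+10+26+6+13 = 62
00 → A6 → P1 → G8 → J8 → 00: 7+16+26+22+13 = 84
The minimum is 54.
One optimal route: 00 → G8 → A6 → P1 → J8 → 00 (or its reverse).

54 — the shortest possible round trip.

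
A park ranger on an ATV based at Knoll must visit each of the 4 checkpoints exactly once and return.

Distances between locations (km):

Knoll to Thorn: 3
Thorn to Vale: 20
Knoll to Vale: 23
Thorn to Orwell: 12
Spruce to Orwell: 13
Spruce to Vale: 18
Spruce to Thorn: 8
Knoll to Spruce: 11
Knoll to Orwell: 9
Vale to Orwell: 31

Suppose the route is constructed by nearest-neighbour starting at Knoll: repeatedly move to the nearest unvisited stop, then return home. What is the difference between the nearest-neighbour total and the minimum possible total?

15 km longer than the optimal tour.

Knoll: Thorn=3, Orwell=9, Spruce=11, Vale=23 ⇒ Thorn
Thorn: Spruce=8, Orwell=12, Vale=20 ⇒ Spruce
Spruce: Orwell=13, Vale=18 ⇒ Orwell
Orwell: Vale=31 ⇒ Vale
NN route Knoll → Thorn → Spruce → Orwell → Vale → Knoll costs 78.
Optimal: Knoll → Thorn → Vale → Spruce → Orwell → Knoll costs 63 (by enumerating all 12 distinct tours).
Excess = 78 − 63 = 15.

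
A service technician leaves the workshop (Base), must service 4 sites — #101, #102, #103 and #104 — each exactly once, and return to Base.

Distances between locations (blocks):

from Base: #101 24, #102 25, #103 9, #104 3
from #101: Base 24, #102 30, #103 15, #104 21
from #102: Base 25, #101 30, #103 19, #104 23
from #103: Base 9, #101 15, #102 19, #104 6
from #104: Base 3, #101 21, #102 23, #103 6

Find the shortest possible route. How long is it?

Base → #101 → #102 → #103 → #104 → Base: 24+30+19+6+3 = 82
Base → #101 → #102 → #104 → #103 → Base: 24+30+23+6+9 = 92
Base → #101 → #103 → #102 → #104 → Base: 24+15+19+23+3 = 84
Base → #101 → #103 → #104 → #102 → Base: 24+15+6+23+25 = 93
Base → #101 → #104 → #102 → #103 → Base: 24+21+23+19+9 = 96
Base → #101 → #104 → #103 → #102 → Base: 24+21+6+19+25 = 95
Base → #102 → #101 → #103 → #104 → Base: 25+30+15+6+3 = 79
Base → #102 → #101 → #104 → #103 → Base: 25+30+21+6+9 = 91
Base → #102 → #103 → #101 → #104 → Base: 25+19+15+21+3 = 83
Base → #102 → #104 → #101 → #103 → Base: 25+23+21+15+9 = 93
Base → #103 → #101 → #102 → #104 → Base: 9+15+30+23+3 = 80
Base → #103 → #102 → #101 → #104 → Base: 9+19+30+21+3 = 82
The minimum is 79.
One optimal route: Base → #102 → #101 → #103 → #104 → Base (or its reverse).

Minimum total distance: 79 blocks.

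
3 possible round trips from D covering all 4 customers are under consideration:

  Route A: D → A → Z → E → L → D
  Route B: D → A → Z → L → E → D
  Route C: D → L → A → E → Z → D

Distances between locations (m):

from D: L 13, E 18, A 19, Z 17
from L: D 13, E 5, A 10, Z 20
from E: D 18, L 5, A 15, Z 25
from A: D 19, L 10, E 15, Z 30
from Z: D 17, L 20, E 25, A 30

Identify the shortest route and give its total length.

Route A: 19 + 30 + 25 + 5 + 13 = 92
Route B: 19 + 30 + 20 + 5 + 18 = 92
Route C: 13 + 10 + 15 + 25 + 17 = 80

80 m — Route C is the shortest.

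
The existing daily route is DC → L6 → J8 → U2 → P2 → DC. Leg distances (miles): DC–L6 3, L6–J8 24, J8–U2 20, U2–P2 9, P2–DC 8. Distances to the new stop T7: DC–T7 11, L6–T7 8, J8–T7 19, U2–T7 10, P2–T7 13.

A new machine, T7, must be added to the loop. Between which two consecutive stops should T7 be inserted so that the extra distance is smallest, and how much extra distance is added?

Insertion cost between consecutive stops i–j is d(i,T7) + d(T7,j) − d(i,j):
  between DC and L6: 11 + 8 − 3 = 16
  between L6 and J8: 8 + 19 − 24 = 3
  between J8 and U2: 19 + 10 − 20 = 9
  between U2 and P2: 10 + 13 − 9 = 14
  between P2 and DC: 13 + 11 − 8 = 16
Cheapest insertion is between L6 and J8, adding 3.
New total = 64 + 3 = 67.

Minimum extra distance: 3 miles, inserting T7 between L6 and J8.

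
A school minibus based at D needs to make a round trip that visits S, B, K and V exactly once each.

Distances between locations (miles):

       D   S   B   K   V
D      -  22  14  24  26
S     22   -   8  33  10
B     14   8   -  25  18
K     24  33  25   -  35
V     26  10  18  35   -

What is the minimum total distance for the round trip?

91 miles — the shortest possible round trip.

D → S → B → K → V → D: 22+8+25+35+26 = 116
D → S → B → V → K → D: 22+8+18+35+24 = 107
D → S → K → B → V → D: 22+33+25+18+26 = 124
D → S → K → V → B → D: 22+33+35+18+14 = 122
D → S → V → B → K → D: 22+10+18+25+24 = 99
D → S → V → K → B → D: 22+10+35+25+14 = 106
D → B → S → K → V → D: 14+8+33+35+26 = 116
D → B → S → V → K → D: 14+8+10+35+24 = 91
D → B → K → S → V → D: 14+25+33+10+26 = 108
D → B → V → S → K → D: 14+18+10+33+24 = 99
D → K → S → B → V → D: 24+33+8+18+26 = 109
D → K → B → S → V → D: 24+25+8+10+26 = 93
The minimum is 91.
One optimal route: D → B → S → V → K → D (or its reverse).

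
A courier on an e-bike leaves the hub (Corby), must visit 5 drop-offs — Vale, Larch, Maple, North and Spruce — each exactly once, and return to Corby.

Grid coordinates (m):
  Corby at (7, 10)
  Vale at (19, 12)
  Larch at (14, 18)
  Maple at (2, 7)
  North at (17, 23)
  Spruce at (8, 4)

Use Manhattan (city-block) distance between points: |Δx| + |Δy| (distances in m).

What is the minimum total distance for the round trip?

Corby-Vale-Larch-Maple-North-Spruce-Corby: 14+11+23+31+28+7 = 114
Corby-Vale-Larch-Maple-Spruce-North-Corby: 14+11+23+9+28+23 = 108
Corby-Vale-Larch-North-Maple-Spruce-Corby: 14+11+8+31+9+7 = 80
Corby-Vale-Larch-North-Spruce-Maple-Corby: 14+11+8+28+9+8 = 78
Corby-Vale-Larch-Spruce-Maple-North-Corby: 14+11+20+9+31+23 = 108
Corby-Vale-Larch-Spruce-North-Maple-Corby: 14+11+20+28+31+8 = 112
Corby-Vale-Maple-Larch-North-Spruce-Corby: 14+22+23+8+28+7 = 102
Corby-Vale-Maple-Larch-Spruce-North-Corby: 14+22+23+20+28+23 = 130
Corby-Vale-Maple-North-Larch-Spruce-Corby: 14+22+31+8+20+7 = 102
Corby-Vale-Maple-North-Spruce-Larch-Corby: 14+22+31+28+20+15 = 130
Corby-Vale-Maple-Spruce-Larch-North-Corby: 14+22+9+20+8+23 = 96
Corby-Vale-Maple-Spruce-North-Larch-Corby: 14+22+9+28+8+15 = 96
Corby-Vale-North-Larch-Maple-Spruce-Corby: 14+13+8+23+9+7 = 74
Corby-Vale-North-Larch-Spruce-Maple-Corby: 14+13+8+20+9+8 = 72
… (46 more)
The minimum is 72.
One optimal route: Corby → Vale → North → Larch → Spruce → Maple → Corby (or its reverse).

Minimum total distance: 72 m.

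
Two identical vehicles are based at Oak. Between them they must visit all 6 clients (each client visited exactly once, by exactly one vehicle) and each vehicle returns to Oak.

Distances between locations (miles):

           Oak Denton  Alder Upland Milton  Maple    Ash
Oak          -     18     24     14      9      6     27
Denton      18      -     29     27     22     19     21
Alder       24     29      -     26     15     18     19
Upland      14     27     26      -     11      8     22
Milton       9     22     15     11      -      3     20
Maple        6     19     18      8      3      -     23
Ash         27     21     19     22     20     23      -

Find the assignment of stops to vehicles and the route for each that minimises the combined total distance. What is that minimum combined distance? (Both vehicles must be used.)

110 miles — the smallest possible combined total.

Try each way of splitting the stops between the two vehicles (each non-empty) and, for each split, find the best tour for each vehicle:
  {Denton} + {Alder, Upland, Milton, Maple, Ash}: 36 + 79 = 115
  {Alder} + {Denton, Upland, Milton, Maple, Ash}: 48 + 81 = 129
  {Denton, Alder} + {Upland, Milton, Maple, Ash}: 71 + 65 = 136
  {Upland} + {Denton, Alder, Milton, Maple, Ash}: 28 + 82 = 110
  {Denton, Upland} + {Alder, Milton, Maple, Ash}: 59 + 70 = 129
  {Alder, Upland} + {Denton, Milton, Maple, Ash}: 64 + 68 = 132
  … (31 splits in total)
Best: vehicle 1 Oak → Upland → Oak = 28; vehicle 2 Oak → Denton → Ash → Alder → Milton → Maple → Oak = 82; combined 110.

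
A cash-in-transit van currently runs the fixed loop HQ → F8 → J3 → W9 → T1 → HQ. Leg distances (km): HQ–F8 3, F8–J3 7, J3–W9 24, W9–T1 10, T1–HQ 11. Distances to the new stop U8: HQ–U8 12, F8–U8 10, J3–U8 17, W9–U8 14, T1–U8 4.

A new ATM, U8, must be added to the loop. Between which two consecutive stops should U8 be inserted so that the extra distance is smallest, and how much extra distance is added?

+5 km — insert U8 between T1 and HQ.

Insertion cost between consecutive stops i–j is d(i,U8) + d(U8,j) − d(i,j):
  between HQ and F8: 12 + 10 − 3 = 19
  between F8 and J3: 10 + 17 − 7 = 20
  between J3 and W9: 17 + 14 − 24 = 7
  between W9 and T1: 14 + 4 − 10 = 8
  between T1 and HQ: 4 + 12 − 11 = 5
Cheapest insertion is between T1 and HQ, adding 5.
New total = 55 + 5 = 60.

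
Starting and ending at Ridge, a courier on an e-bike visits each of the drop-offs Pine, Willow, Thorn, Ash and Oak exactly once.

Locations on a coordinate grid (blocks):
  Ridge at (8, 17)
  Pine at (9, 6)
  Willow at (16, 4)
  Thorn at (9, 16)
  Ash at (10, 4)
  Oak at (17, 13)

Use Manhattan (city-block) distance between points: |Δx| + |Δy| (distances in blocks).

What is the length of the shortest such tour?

Ridge - Pine - Willow - Thorn - Ash - Oak - Ridge: 12+9+19+13+16+13 = 82
Ridge - Pine - Willow - Thorn - Oak - Ash - Ridge: 12+9+19+11+16+15 = 82
Ridge - Pine - Willow - Ash - Thorn - Oak - Ridge: 12+9+6+13+11+13 = 64
Ridge - Pine - Willow - Ash - Oak - Thorn - Ridge: 12+9+6+16+11+2 = 56
Ridge - Pine - Willow - Oak - Thorn - Ash - Ridge: 12+9+10+11+13+15 = 70
Ridge - Pine - Willow - Oak - Ash - Thorn - Ridge: 12+9+10+16+13+2 = 62
Ridge - Pine - Thorn - Willow - Ash - Oak - Ridge: 12+10+19+6+16+13 = 76
Ridge - Pine - Thorn - Willow - Oak - Ash - Ridge: 12+10+19+10+16+15 = 82
Ridge - Pine - Thorn - Ash - Willow - Oak - Ridge: 12+10+13+6+10+13 = 64
Ridge - Pine - Thorn - Ash - Oak - Willow - Ridge: 12+10+13+16+10+21 = 82
Ridge - Pine - Thorn - Oak - Willow - Ash - Ridge: 12+10+11+10+6+15 = 64
Ridge - Pine - Thorn - Oak - Ash - Willow - Ridge: 12+10+11+16+6+21 = 76
Ridge - Pine - Ash - Willow - Thorn - Oak - Ridge: 12+3+6+19+11+13 = 64
Ridge - Pine - Ash - Willow - Oak - Thorn - Ridge: 12+3+6+10+11+2 = 44
… (46 more)
The minimum is 44.
One optimal route: Ridge → Pine → Ash → Willow → Oak → Thorn → Ridge (or its reverse).

Shortest round trip = 44 blocks.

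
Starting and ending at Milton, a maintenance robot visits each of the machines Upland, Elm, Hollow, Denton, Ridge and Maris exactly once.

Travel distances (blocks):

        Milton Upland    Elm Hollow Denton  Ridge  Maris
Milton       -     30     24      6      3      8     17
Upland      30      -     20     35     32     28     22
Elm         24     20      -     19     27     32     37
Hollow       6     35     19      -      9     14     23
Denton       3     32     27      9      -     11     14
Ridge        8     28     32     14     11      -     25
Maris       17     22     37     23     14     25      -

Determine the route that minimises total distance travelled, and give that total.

There are 360 distinct closed tours to check (reversals are equivalent).
Milton-Upland-Elm-Hollow-Denton-Ridge-Maris-Milton: 30+20+19+9+11+25+17 = 131
Milton-Upland-Elm-Hollow-Denton-Maris-Ridge-Milton: 30+20+19+9+14+25+8 = 125
Milton-Upland-Elm-Hollow-Ridge-Denton-Maris-Milton: 30+20+19+14+11+14+17 = 125
Milton-Upland-Elm-Hollow-Ridge-Maris-Denton-Milton: 30+20+19+14+25+14+3 = 125
Milton-Upland-Elm-Hollow-Maris-Denton-Ridge-Milton: 30+20+19+23+14+11+8 = 125
Milton-Upland-Elm-Hollow-Maris-Ridge-Denton-Milton: 30+20+19+23+25+11+3 = 131
Milton-Upland-Elm-Denton-Hollow-Ridge-Maris-Milton: 30+20+27+9+14+25+17 = 142
Milton-Upland-Elm-Denton-Hollow-Maris-Ridge-Milton: 30+20+27+9+23+25+8 = 142
… (352 more)
Milton-Hollow-Elm-Upland-Maris-Denton-Ridge-Milton: 6+19+20+22+14+11+8 = 100  ← best
The minimum is 100.
One optimal route: Milton → Hollow → Elm → Upland → Maris → Denton → Ridge → Milton (or its reverse).

Shortest round trip = 100 blocks.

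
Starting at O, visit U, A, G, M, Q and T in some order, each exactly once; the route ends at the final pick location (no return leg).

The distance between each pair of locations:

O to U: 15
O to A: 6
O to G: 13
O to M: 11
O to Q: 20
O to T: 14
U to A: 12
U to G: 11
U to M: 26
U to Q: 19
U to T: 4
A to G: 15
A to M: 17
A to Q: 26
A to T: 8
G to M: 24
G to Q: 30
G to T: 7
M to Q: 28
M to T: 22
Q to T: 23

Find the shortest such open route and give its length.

Shortest open route: 73.

There are 6! = 720 possible orderings.
O → U → A → G → M → Q → T: 15+12+15+24+28+23 = 117
O → U → A → G → M → T → Q: 15+12+15+24+22+23 = 111
O → U → A → G → Q → M → T: 15+12+15+30+28+22 = 122
O → U → A → G → Q → T → M: 15+12+15+30+23+22 = 117
O → U → A → G → T → M → Q: 15+12+15+7+22+28 = 99
O → U → A → G → T → Q → M: 15+12+15+7+23+28 = 100
O → U → A → M → G → Q → T: 15+12+17+24+30+23 = 121
O → U → A → M → G → T → Q: 15+12+17+24+7+23 = 98
… (712 more)
O → M → A → G → T → U → Q: 11+17+15+7+4+19 = 73  ← best
The minimum is 73.
One shortest path: O → M → A → G → T → U → Q.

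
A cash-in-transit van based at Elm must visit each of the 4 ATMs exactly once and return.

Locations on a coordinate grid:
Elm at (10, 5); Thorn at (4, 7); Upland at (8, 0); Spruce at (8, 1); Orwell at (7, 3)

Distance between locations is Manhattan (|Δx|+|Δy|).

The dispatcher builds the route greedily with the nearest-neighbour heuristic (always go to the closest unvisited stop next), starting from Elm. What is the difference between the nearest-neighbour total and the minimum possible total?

Excess over optimum: 2.

From Elm: Orwell=5, Spruce=6, Upland=7, Thorn=8 → choose Orwell (5).
From Orwell: Spruce=3, Upland=4, Thorn=7 → choose Spruce (3).
From Spruce: Upland=1, Thorn=10 → choose Upland (1).
From Upland: Thorn=11 → choose Thorn (11).
NN route Elm → Orwell → Spruce → Upland → Thorn → Elm costs 28.
Optimal: Elm → Thorn → Orwell → Upland → Spruce → Elm costs 26 (by enumerating all 12 distinct tours).
Excess = 28 − 26 = 2.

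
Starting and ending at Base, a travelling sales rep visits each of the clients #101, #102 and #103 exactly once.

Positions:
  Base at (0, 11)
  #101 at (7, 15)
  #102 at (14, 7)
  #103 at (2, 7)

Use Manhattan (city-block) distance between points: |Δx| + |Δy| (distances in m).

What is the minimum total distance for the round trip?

There are 3 distinct closed tours to check (reversals are equivalent).
Base - #101 - #102 - #103 - Base: 11+15+12+6 = 44
Base - #101 - #103 - #102 - Base: 11+13+12+18 = 54
Base - #102 - #101 - #103 - Base: 18+15+13+6 = 52
The minimum is 44.
One optimal route: Base → #101 → #102 → #103 → Base (or its reverse).

44 m — the shortest possible round trip.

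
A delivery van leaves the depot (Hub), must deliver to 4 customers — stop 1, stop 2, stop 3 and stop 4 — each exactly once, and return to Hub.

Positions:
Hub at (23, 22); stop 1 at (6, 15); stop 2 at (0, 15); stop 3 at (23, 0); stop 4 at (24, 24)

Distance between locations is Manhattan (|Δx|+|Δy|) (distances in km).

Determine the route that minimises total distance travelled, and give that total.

96 km — the shortest possible round trip.

There are 12 distinct closed tours to check (reversals are equivalent).
Hub-stop 1-stop 2-stop 3-stop 4-Hub: 24+6+38+25+3 = 96
Hub-stop 1-stop 2-stop 4-stop 3-Hub: 24+6+33+25+22 = 110
Hub-stop 1-stop 3-stop 2-stop 4-Hub: 24+32+38+33+3 = 130
Hub-stop 1-stop 3-stop 4-stop 2-Hub: 24+32+25+33+30 = 144
Hub-stop 1-stop 4-stop 2-stop 3-Hub: 24+27+33+38+22 = 144
Hub-stop 1-stop 4-stop 3-stop 2-Hub: 24+27+25+38+30 = 144
Hub-stop 2-stop 1-stop 3-stop 4-Hub: 30+6+32+25+3 = 96
Hub-stop 2-stop 1-stop 4-stop 3-Hub: 30+6+27+25+22 = 110
Hub-stop 2-stop 3-stop 1-stop 4-Hub: 30+38+32+27+3 = 130
Hub-stop 2-stop 4-stop 1-stop 3-Hub: 30+33+27+32+22 = 144
Hub-stop 3-stop 1-stop 2-stop 4-Hub: 22+32+6+33+3 = 96
Hub-stop 3-stop 2-stop 1-stop 4-Hub: 22+38+6+27+3 = 96
The minimum is 96.
One optimal route: Hub → stop 1 → stop 2 → stop 3 → stop 4 → Hub (or its reverse).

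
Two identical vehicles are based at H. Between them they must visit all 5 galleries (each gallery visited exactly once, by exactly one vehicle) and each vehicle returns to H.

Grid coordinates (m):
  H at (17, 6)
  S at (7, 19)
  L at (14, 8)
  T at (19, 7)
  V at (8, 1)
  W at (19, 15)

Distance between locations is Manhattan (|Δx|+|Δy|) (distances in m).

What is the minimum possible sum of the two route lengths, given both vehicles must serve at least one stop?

70 m — the smallest possible combined total.

Check every non-empty split of the stops between the two vehicles; for each half take its own optimal tour:
  {S} + {L, T, V, W}: 46 + 50 = 96
  {L} + {S, T, V, W}: 10 + 60 = 70
  {S, L} + {T, V, W}: 46 + 50 = 96
  {T} + {S, L, V, W}: 6 + 64 = 70
  {S, T} + {L, V, W}: 50 + 50 = 100
  {L, T} + {S, V, W}: 14 + 60 = 74
  … (15 splits in total)
Best: vehicle 1 H → L → H = 10; vehicle 2 H → T → W → S → V → H = 60; combined 70.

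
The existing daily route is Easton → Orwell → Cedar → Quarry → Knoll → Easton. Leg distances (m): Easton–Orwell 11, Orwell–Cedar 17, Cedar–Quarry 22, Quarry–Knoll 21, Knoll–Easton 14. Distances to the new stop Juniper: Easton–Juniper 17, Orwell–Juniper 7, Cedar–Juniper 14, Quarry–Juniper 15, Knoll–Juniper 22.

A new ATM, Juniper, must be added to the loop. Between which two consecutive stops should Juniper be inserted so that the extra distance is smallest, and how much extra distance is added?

Insertion cost between consecutive stops i–j is d(i,Juniper) + d(Juniper,j) − d(i,j):
  between Easton and Orwell: 17 + 7 − 11 = 13
  between Orwell and Cedar: 7 + 14 − 17 = 4
  between Cedar and Quarry: 14 + 15 − 22 = 7
  between Quarry and Knoll: 15 + 22 − 21 = 16
  between Knoll and Easton: 22 + 17 − 14 = 25
Cheapest insertion is between Orwell and Cedar, adding 4.
New total = 85 + 4 = 89.

Adding 4 m by placing Juniper on the Orwell–Cedar leg.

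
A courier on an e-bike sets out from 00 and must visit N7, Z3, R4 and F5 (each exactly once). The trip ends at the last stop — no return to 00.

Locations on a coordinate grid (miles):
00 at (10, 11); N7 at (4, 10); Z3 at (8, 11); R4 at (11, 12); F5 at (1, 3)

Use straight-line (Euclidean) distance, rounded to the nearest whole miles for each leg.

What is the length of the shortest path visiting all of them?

There are 4! = 24 possible orderings.
00→N7→Z3→R4→F5: 6+4+3+13 = 26
00→N7→Z3→F5→R4: 6+4+11+13 = 34
00→N7→R4→Z3→F5: 6+7+3+11 = 27
00→N7→R4→F5→Z3: 6+7+13+11 = 37
00→N7→F5→Z3→R4: 6+8+11+3 = 28
00→N7→F5→R4→Z3: 6+8+13+3 = 30
00→Z3→N7→R4→F5: 2+4+7+13 = 26
00→Z3→N7→F5→R4: 2+4+8+13 = 27
00→Z3→R4→N7→F5: 2+3+7+8 = 20
00→Z3→R4→F5→N7: 2+3+13+8 = 26
00→Z3→F5→N7→R4: 2+11+8+7 = 28
00→Z3→F5→R4→N7: 2+11+13+7 = 33
00→R4→N7→Z3→F5: 1+7+4+11 = 23
00→R4→N7→F5→Z3: 1+7+8+11 = 27
… (10 more)
00→R4→Z3→N7→F5: 1+3+4+8 = 16  ← best
The minimum is 16.
One shortest path: 00 → R4 → Z3 → N7 → F5.

16 miles — the minimum one-way total.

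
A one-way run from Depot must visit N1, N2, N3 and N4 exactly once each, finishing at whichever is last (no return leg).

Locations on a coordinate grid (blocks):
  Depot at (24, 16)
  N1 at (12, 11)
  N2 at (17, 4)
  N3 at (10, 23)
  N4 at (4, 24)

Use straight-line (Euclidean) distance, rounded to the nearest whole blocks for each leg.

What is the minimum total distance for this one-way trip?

41 blocks — the minimum one-way total.

There are 4! = 24 possible orderings.
Depot→N1→N2→N3→N4: 13+9+20+6 = 48
Depot→N1→N2→N4→N3: 13+9+24+6 = 52
Depot→N1→N3→N2→N4: 13+12+20+24 = 69
Depot→N1→N3→N4→N2: 13+12+6+24 = 55
Depot→N1→N4→N2→N3: 13+15+24+20 = 72
Depot→N1→N4→N3→N2: 13+15+6+20 = 54
Depot→N2→N1→N3→N4: 14+9+12+6 = 41
Depot→N2→N1→N4→N3: 14+9+15+6 = 44
Depot→N2→N3→N1→N4: 14+20+12+15 = 61
Depot→N2→N3→N4→N1: 14+20+6+15 = 55
Depot→N2→N4→N1→N3: 14+24+15+12 = 65
Depot→N2→N4→N3→N1: 14+24+6+12 = 56
Depot→N3→N1→N2→N4: 16+12+9+24 = 61
Depot→N3→N1→N4→N2: 16+12+15+24 = 67
… (10 more)
The minimum is 41.
One shortest path: Depot → N2 → N1 → N3 → N4.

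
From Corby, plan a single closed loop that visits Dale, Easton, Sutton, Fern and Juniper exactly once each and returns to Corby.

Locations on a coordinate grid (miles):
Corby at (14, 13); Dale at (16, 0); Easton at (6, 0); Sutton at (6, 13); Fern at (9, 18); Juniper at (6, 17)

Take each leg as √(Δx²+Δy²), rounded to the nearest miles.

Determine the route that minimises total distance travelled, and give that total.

With 5 stops there are 5!/2 = 60 distinct round trips (a route and its reverse cost the same).
Corby→Dale→Easton→Sutton→Fern→Juniper→Corby: 13+10+13+6+3+9 = 54
Corby→Dale→Easton→Sutton→Juniper→Fern→Corby: 13+10+13+4+3+7 = 50
Corby→Dale→Easton→Fern→Sutton→Juniper→Corby: 13+10+18+6+4+9 = 60
Corby→Dale→Easton→Fern→Juniper→Sutton→Corby: 13+10+18+3+4+8 = 56
Corby→Dale→Easton→Juniper→Sutton→Fern→Corby: 13+10+17+4+6+7 = 57
Corby→Dale→Easton→Juniper→Fern→Sutton→Corby: 13+10+17+3+6+8 = 57
Corby→Dale→Sutton→Easton→Fern→Juniper→Corby: 13+16+13+18+3+9 = 72
Corby→Dale→Sutton→Easton→Juniper→Fern→Corby: 13+16+13+17+3+7 = 69
Corby→Dale→Sutton→Fern→Easton→Juniper→Corby: 13+16+6+18+17+9 = 79
Corby→Dale→Sutton→Fern→Juniper→Easton→Corby: 13+16+6+3+17+15 = 70
Corby→Dale→Sutton→Juniper→Easton→Fern→Corby: 13+16+4+17+18+7 = 75
Corby→Dale→Sutton→Juniper→Fern→Easton→Corby: 13+16+4+3+18+15 = 69
Corby→Dale→Fern→Easton→Sutton→Juniper→Corby: 13+19+18+13+4+9 = 76
Corby→Dale→Fern→Easton→Juniper→Sutton→Corby: 13+19+18+17+4+8 = 79
… (46 more)
The minimum is 50.
One optimal route: Corby → Dale → Easton → Sutton → Juniper → Fern → Corby (or its reverse).

Minimum total distance: 50 miles.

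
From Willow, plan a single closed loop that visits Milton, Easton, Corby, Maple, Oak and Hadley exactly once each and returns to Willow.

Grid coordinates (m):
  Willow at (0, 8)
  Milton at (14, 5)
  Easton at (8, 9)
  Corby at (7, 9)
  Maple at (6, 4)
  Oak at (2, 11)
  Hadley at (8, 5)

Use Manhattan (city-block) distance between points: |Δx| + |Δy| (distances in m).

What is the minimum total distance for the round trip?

42 m — the shortest possible round trip.

Willow → Milton → Easton → Corby → Maple → Oak → Hadley → Willow: 17+10+1+6+11+12+11 = 68
Willow → Milton → Easton → Corby → Maple → Hadley → Oak → Willow: 17+10+1+6+3+12+5 = 54
Willow → Milton → Easton → Corby → Oak → Maple → Hadley → Willow: 17+10+1+7+11+3+11 = 60
Willow → Milton → Easton → Corby → Oak → Hadley → Maple → Willow: 17+10+1+7+12+3+10 = 60
Willow → Milton → Easton → Corby → Hadley → Maple → Oak → Willow: 17+10+1+5+3+11+5 = 52
Willow → Milton → Easton → Corby → Hadley → Oak → Maple → Willow: 17+10+1+5+12+11+10 = 66
Willow → Milton → Easton → Maple → Corby → Oak → Hadley → Willow: 17+10+7+6+7+12+11 = 70
Willow → Milton → Easton → Maple → Corby → Hadley → Oak → Willow: 17+10+7+6+5+12+5 = 62
… (352 more)
Willow → Maple → Milton → Hadley → Easton → Corby → Oak → Willow: 10+9+6+4+1+7+5 = 42  ← best
The minimum is 42.
One optimal route: Willow → Maple → Milton → Hadley → Easton → Corby → Oak → Willow (or its reverse).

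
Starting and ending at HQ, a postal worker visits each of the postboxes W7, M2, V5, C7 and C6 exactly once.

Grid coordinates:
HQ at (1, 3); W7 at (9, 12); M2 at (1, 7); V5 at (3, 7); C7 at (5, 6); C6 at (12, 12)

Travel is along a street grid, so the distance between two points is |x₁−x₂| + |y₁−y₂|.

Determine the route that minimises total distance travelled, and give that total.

There are 60 distinct closed tours to check (reversals are equivalent).
HQ → W7 → M2 → V5 → C7 → C6 → HQ: 17+13+2+3+13+20 = 68
HQ → W7 → M2 → V5 → C6 → C7 → HQ: 17+13+2+14+13+7 = 66
HQ → W7 → M2 → C7 → V5 → C6 → HQ: 17+13+5+3+14+20 = 72
HQ → W7 → M2 → C7 → C6 → V5 → HQ: 17+13+5+13+14+6 = 68
HQ → W7 → M2 → C6 → V5 → C7 → HQ: 17+13+16+14+3+7 = 70
HQ → W7 → M2 → C6 → C7 → V5 → HQ: 17+13+16+13+3+6 = 68
HQ → W7 → V5 → M2 → C7 → C6 → HQ: 17+11+2+5+13+20 = 68
HQ → W7 → V5 → M2 → C6 → C7 → HQ: 17+11+2+16+13+7 = 66
HQ → W7 → V5 → C7 → M2 → C6 → HQ: 17+11+3+5+16+20 = 72
HQ → W7 → V5 → C7 → C6 → M2 → HQ: 17+11+3+13+16+4 = 64
HQ → W7 → V5 → C6 → M2 → C7 → HQ: 17+11+14+16+5+7 = 70
HQ → W7 → V5 → C6 → C7 → M2 → HQ: 17+11+14+13+5+4 = 64
HQ → W7 → C7 → M2 → V5 → C6 → HQ: 17+10+5+2+14+20 = 68
HQ → W7 → C7 → M2 → C6 → V5 → HQ: 17+10+5+16+14+6 = 68
… (46 more)
HQ → M2 → V5 → W7 → C6 → C7 → HQ: 4+2+11+3+13+7 = 40  ← best
The minimum is 40.
One optimal route: HQ → M2 → V5 → W7 → C6 → C7 → HQ (or its reverse).

40 — the shortest possible round trip.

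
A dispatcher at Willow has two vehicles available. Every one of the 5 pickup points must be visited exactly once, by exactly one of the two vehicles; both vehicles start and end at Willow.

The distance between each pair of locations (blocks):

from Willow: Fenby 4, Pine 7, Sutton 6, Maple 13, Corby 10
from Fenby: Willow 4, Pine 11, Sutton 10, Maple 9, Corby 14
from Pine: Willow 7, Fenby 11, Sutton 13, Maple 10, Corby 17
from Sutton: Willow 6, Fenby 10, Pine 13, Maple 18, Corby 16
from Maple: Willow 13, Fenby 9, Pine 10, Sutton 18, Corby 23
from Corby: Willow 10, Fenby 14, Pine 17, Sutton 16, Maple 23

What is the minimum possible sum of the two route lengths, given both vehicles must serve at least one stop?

Check every non-empty split of the stops between the two vehicles; for each half take its own optimal tour:
  {Fenby} + {Pine, Sutton, Maple, Corby}: 8 + 61 = 69
  {Pine} + {Fenby, Sutton, Maple, Corby}: 14 + 57 = 71
  {Fenby, Pine} + {Sutton, Maple, Corby}: 22 + 57 = 79
  {Sutton} + {Fenby, Pine, Maple, Corby}: 12 + 50 = 62
  {Fenby, Sutton} + {Pine, Maple, Corby}: 20 + 50 = 70
  {Pine, Sutton} + {Fenby, Maple, Corby}: 26 + 46 = 72
  … (15 splits in total)
Best: vehicle 1 Willow → Sutton → Willow = 12; vehicle 2 Willow → Fenby → Maple → Pine → Corby → Willow = 50; combined 62.

62 blocks — the smallest possible combined total.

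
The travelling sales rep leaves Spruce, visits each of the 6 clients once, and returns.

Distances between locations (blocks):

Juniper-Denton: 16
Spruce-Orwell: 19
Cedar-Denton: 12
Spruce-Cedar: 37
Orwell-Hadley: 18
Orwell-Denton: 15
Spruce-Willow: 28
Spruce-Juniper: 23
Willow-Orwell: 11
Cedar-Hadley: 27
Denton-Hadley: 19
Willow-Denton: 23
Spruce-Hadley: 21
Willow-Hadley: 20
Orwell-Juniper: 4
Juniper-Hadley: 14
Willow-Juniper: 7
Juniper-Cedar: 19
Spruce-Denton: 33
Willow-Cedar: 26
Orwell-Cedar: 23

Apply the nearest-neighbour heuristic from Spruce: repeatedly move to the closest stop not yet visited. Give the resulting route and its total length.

118 blocks along Spruce → Orwell → Juniper → Willow → Hadley → Denton → Cedar → Spruce.

Spruce → [Orwell:19 / Hadley:21 / Juniper:23 / Willow:28 / Denton:33 / Cedar:37] → Orwell (19)
Orwell → [Juniper:4 / Willow:11 / Denton:15 / Hadley:18 / Cedar:23] → Juniper (4)
Juniper → [Willow:7 / Hadley:14 / Denton:16 / Cedar:19] → Willow (7)
Willow → [Hadley:20 / Denton:23 / Cedar:26] → Hadley (20)
Hadley → [Denton:19 / Cedar:27] → Denton (19)
Denton → [Cedar:12] → Cedar (12)
Return Cedar→Spruce: 37.
Total = 19 + 4 + 7 + 20 + 19 + 12 + 37 = 118.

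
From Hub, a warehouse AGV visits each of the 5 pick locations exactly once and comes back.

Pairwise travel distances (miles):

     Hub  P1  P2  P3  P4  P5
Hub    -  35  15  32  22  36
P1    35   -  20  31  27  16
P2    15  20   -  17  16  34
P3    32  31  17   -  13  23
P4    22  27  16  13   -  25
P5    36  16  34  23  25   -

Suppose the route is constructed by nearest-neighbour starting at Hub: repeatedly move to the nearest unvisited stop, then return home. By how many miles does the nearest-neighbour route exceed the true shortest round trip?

The nearest-neighbour route is 9 miles longer than optimal.

From Hub: P2=15, P4=22, P3=32, P1=35, P5=36 → choose P2 (15).
From P2: P4=16, P3=17, P1=20, P5=34 → choose P4 (16).
From P4: P3=13, P5=25, P1=27 → choose P3 (13).
From P3: P5=23, P1=31 → choose P5 (23).
From P5: P1=16 → choose P1 (16).
NN route Hub → P2 → P4 → P3 → P5 → P1 → Hub costs 118.
Optimal: Hub → P2 → P1 → P5 → P3 → P4 → Hub costs 109 (by enumerating all 60 distinct tours).
Excess = 118 − 109 = 9.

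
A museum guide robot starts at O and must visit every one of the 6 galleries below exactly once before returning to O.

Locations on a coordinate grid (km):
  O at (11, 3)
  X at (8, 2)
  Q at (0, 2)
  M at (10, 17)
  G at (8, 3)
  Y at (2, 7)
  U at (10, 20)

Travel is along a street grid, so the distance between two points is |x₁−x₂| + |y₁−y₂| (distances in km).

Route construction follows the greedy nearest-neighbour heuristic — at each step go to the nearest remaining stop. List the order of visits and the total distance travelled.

Nearest-neighbour total = 58 km; route O → G → X → Q → Y → M → U → O.

At O the remaining stops are G 3, X 4, Q 12, Y 13, M 15, U 18; go to G.
At G the remaining stops are X 1, Q 9, Y 10, M 16, U 19; go to X.
At X the remaining stops are Q 8, Y 11, M 17, U 20; go to Q.
At Q the remaining stops are Y 7, M 25, U 28; go to Y.
At Y the remaining stops are M 18, U 21; go to M.
At M the remaining stops are U 3; go to U.
Return U→O: 18.
Total = 3 + 1 + 8 + 7 + 18 + 3 + 18 = 58.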